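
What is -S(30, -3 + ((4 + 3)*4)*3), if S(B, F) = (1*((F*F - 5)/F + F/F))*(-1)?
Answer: 6637/81 ≈ 81.938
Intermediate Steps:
S(B, F) = -1 - (-5 + F²)/F (S(B, F) = (1*((F² - 5)/F + 1))*(-1) = (1*((-5 + F²)/F + 1))*(-1) = (1*(1 + (-5 + F²)/F))*(-1) = (1 + (-5 + F²)/F)*(-1) = -1 - (-5 + F²)/F)
-S(30, -3 + ((4 + 3)*4)*3) = -(-1 - (-3 + ((4 + 3)*4)*3) + 5/(-3 + ((4 + 3)*4)*3)) = -(-1 - (-3 + (7*4)*3) + 5/(-3 + (7*4)*3)) = -(-1 - (-3 + 28*3) + 5/(-3 + 28*3)) = -(-1 - (-3 + 84) + 5/(-3 + 84)) = -(-1 - 1*81 + 5/81) = -(-1 - 81 + 5*(1/81)) = -(-1 - 81 + 5/81) = -1*(-6637/81) = 6637/81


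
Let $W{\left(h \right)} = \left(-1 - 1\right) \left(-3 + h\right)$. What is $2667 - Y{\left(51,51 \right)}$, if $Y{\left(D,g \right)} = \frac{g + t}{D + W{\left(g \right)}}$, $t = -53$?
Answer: $\frac{120013}{45} \approx 2667.0$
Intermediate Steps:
$W{\left(h \right)} = 6 - 2 h$ ($W{\left(h \right)} = - 2 \left(-3 + h\right) = 6 - 2 h$)
$Y{\left(D,g \right)} = \frac{-53 + g}{6 + D - 2 g}$ ($Y{\left(D,g \right)} = \frac{g - 53}{D - \left(-6 + 2 g\right)} = \frac{-53 + g}{6 + D - 2 g}$)
$2667 - Y{\left(51,51 \right)} = 2667 - \frac{-53 + 51}{6 + 51 - 102} = 2667 - \frac{1}{6 + 51 - 102} \left(-2\right) = 2667 - \frac{1}{-45} \left(-2\right) = 2667 - \left(- \frac{1}{45}\right) \left(-2\right) = 2667 - \frac{2}{45} = \frac{120013}{45}$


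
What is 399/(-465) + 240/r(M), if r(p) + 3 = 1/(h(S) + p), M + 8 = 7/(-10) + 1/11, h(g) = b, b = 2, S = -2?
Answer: -27349103/355105 ≈ -77.017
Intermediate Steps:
h(g) = 2
M = -947/110 (M = -8 + (7/(-10) + 1/11) = -8 + (7*(-⅒) + 1*(1/11)) = -8 + (-7/10 + 1/11) = -8 - 67/110 = -947/110 ≈ -8.6091)
r(p) = -3 + 1/(2 + p)
399/(-465) + 240/r(M) = 399/(-465) + 240/(((-5 - 3*(-947/110))/(2 - 947/110))) = 399*(-1/465) + 240/(((-5 + 2841/110)/(-727/110))) = -133/155 + 240/((-110/727*2291/110)) = -133/155 + 240/(-2291/727) = -133/155 + 240*(-727/2291) = -133/155 - 174480/2291 = -27349103/355105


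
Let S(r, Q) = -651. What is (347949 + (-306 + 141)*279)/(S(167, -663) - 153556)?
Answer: -301914/154207 ≈ -1.9578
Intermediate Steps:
(347949 + (-306 + 141)*279)/(S(167, -663) - 153556) = (347949 + (-306 + 141)*279)/(-651 - 153556) = (347949 - 165*279)/(-154207) = (347949 - 46035)*(-1/154207) = 301914*(-1/154207) = -301914/154207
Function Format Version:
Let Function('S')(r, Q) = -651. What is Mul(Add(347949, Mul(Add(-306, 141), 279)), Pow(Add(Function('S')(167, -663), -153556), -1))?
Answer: Rational(-301914, 154207) ≈ -1.9578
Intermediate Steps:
Mul(Add(347949, Mul(Add(-306, 141), 279)), Pow(Add(Function('S')(167, -663), -153556), -1)) = Mul(Add(347949, Mul(Add(-306, 141), 279)), Pow(Add(-651, -153556), -1)) = Mul(Add(347949, Mul(-165, 279)), Pow(-154207, -1)) = Mul(Add(347949, -46035), Rational(-1, 154207)) = Mul(301914, Rational(-1, 154207)) = Rational(-301914, 154207)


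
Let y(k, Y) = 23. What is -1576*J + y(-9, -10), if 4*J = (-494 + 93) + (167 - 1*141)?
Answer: 147773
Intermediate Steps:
J = -375/4 (J = ((-494 + 93) + (167 - 1*141))/4 = (-401 + (167 - 141))/4 = (-401 + 26)/4 = (¼)*(-375) = -375/4 ≈ -93.750)
-1576*J + y(-9, -10) = -1576*(-375/4) + 23 = 147750 + 23 = 147773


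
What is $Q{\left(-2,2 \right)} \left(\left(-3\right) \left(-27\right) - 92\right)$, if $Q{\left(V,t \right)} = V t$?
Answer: $44$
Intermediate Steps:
$Q{\left(-2,2 \right)} \left(\left(-3\right) \left(-27\right) - 92\right) = \left(-2\right) 2 \left(\left(-3\right) \left(-27\right) - 92\right) = - 4 \left(81 - 92\right) = \left(-4\right) \left(-11\right) = 44$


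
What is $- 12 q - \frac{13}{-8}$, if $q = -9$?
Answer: $\frac{877}{8} \approx 109.63$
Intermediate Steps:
$- 12 q - \frac{13}{-8} = \left(-12\right) \left(-9\right) - \frac{13}{-8} = 108 - - \frac{13}{8} = 108 + \frac{13}{8} = \frac{877}{8}$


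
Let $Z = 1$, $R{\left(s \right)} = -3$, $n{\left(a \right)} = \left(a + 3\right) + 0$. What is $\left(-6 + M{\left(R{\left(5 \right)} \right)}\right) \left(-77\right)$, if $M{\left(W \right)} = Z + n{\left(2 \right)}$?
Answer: $0$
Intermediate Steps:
$n{\left(a \right)} = 3 + a$ ($n{\left(a \right)} = \left(3 + a\right) + 0 = 3 + a$)
$M{\left(W \right)} = 6$ ($M{\left(W \right)} = 1 + \left(3 + 2\right) = 1 + 5 = 6$)
$\left(-6 + M{\left(R{\left(5 \right)} \right)}\right) \left(-77\right) = \left(-6 + 6\right) \left(-77\right) = 0 \left(-77\right) = 0$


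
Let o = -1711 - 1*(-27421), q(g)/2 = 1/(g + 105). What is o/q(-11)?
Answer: 1208370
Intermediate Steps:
q(g) = 2/(105 + g) (q(g) = 2/(g + 105) = 2/(105 + g))
o = 25710 (o = -1711 + 27421 = 25710)
o/q(-11) = 25710/((2/(105 - 11))) = 25710/((2/94)) = 25710/((2*(1/94))) = 25710/(1/47) = 25710*47 = 1208370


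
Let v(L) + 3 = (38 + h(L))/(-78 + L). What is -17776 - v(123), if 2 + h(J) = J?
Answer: -266648/15 ≈ -17777.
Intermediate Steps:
h(J) = -2 + J
v(L) = -3 + (36 + L)/(-78 + L) (v(L) = -3 + (38 + (-2 + L))/(-78 + L) = -3 + (36 + L)/(-78 + L))
-17776 - v(123) = -17776 - 2*(135 - 1*123)/(-78 + 123) = -17776 - 2*(135 - 123)/45 = -17776 - 2*12/45 = -17776 - 1*8/15 = -17776 - 8/15 = -266648/15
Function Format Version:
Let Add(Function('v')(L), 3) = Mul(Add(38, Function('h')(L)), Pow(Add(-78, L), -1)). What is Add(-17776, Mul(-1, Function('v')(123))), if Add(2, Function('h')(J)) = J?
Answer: Rational(-266648, 15) ≈ -17777.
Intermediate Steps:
Function('h')(J) = Add(-2, J)
Function('v')(L) = Add(-3, Mul(Pow(Add(-78, L), -1), Add(36, L))) (Function('v')(L) = Add(-3, Mul(Add(38, Add(-2, L)), Pow(Add(-78, L), -1))) = Add(-3, Mul(Add(36, L), Pow(Add(-78, L), -1))) = Add(-3, Mul(Pow(Add(-78, L), -1), Add(36, L))))
Add(-17776, Mul(-1, Function('v')(123))) = Add(-17776, Mul(-1, Mul(2, Pow(Add(-78, 123), -1), Add(135, Mul(-1, 123))))) = Add(-17776, Mul(-1, Mul(2, Pow(45, -1), Add(135, -123)))) = Add(-17776, Mul(-1, Mul(2, Rational(1, 45), 12))) = Add(-17776, Mul(-1, Rational(8, 15))) = Add(-17776, Rational(-8, 15)) = Rational(-266648, 15)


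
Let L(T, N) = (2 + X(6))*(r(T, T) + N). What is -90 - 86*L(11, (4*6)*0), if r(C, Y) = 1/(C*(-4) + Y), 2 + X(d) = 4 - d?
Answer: -3142/33 ≈ -95.212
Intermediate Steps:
X(d) = 2 - d (X(d) = -2 + (4 - d) = 2 - d)
r(C, Y) = 1/(Y - 4*C) (r(C, Y) = 1/(-4*C + Y) = 1/(Y - 4*C))
L(T, N) = -2*N + 2/(3*T) (L(T, N) = (2 + (2 - 1*6))*(-1/(-T + 4*T) + N) = (2 + (2 - 6))*(-1/(3*T) + N) = (2 - 4)*(-1/(3*T) + N) = -2*(-1/(3*T) + N) = -2*(N - 1/(3*T)) = -2*N + 2/(3*T))
-90 - 86*L(11, (4*6)*0) = -90 - 86*(-2*4*6*0 + (2/3)/11) = -90 - 86*(-48*0 + (2/3)*(1/11)) = -90 - 86*(-2*0 + 2/33) = -90 - 86*(0 + 2/33) = -90 - 86*2/33 = -90 - 172/33 = -3142/33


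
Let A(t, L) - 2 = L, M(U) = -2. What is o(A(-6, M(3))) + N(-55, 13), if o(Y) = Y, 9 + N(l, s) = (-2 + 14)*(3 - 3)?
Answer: -9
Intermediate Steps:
N(l, s) = -9 (N(l, s) = -9 + (-2 + 14)*(3 - 3) = -9 + 12*0 = -9 + 0 = -9)
A(t, L) = 2 + L
o(A(-6, M(3))) + N(-55, 13) = (2 - 2) - 9 = 0 - 9 = -9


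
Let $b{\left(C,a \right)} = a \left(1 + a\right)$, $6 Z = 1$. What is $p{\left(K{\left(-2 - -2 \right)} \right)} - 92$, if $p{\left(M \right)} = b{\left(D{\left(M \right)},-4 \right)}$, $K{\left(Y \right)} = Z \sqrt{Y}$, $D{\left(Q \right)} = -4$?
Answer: $-80$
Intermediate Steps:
$Z = \frac{1}{6}$ ($Z = \frac{1}{6} \cdot 1 = \frac{1}{6} \approx 0.16667$)
$K{\left(Y \right)} = \frac{\sqrt{Y}}{6}$
$p{\left(M \right)} = 12$ ($p{\left(M \right)} = - 4 \left(1 - 4\right) = \left(-4\right) \left(-3\right) = 12$)
$p{\left(K{\left(-2 - -2 \right)} \right)} - 92 = 12 - 92 = -80$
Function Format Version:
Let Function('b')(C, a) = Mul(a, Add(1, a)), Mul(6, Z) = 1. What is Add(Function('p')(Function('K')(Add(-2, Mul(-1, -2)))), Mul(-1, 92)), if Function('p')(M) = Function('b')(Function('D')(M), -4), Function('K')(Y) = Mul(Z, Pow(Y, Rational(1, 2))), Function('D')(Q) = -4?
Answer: -80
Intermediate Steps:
Z = Rational(1, 6) (Z = Mul(Rational(1, 6), 1) = Rational(1, 6) ≈ 0.16667)
Function('K')(Y) = Mul(Rational(1, 6), Pow(Y, Rational(1, 2)))
Function('p')(M) = 12 (Function('p')(M) = Mul(-4, Add(1, -4)) = Mul(-4, -3) = 12)
Add(Function('p')(Function('K')(Add(-2, Mul(-1, -2)))), Mul(-1, 92)) = Add(12, Mul(-1, 92)) = Add(12, -92) = -80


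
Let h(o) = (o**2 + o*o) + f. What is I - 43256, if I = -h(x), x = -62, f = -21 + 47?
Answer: -50970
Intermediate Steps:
f = 26
h(o) = 26 + 2*o**2 (h(o) = (o**2 + o*o) + 26 = (o**2 + o**2) + 26 = 2*o**2 + 26 = 26 + 2*o**2)
I = -7714 (I = -(26 + 2*(-62)**2) = -(26 + 2*3844) = -(26 + 7688) = -1*7714 = -7714)
I - 43256 = -7714 - 43256 = -50970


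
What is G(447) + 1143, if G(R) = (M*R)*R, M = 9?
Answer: 1799424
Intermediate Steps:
G(R) = 9*R**2 (G(R) = (9*R)*R = 9*R**2)
G(447) + 1143 = 9*447**2 + 1143 = 9*199809 + 1143 = 1798281 + 1143 = 1799424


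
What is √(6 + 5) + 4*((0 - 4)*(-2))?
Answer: 32 + √11 ≈ 35.317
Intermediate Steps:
√(6 + 5) + 4*((0 - 4)*(-2)) = √11 + 4*(-4*(-2)) = √11 + 4*8 = √11 + 32 = 32 + √11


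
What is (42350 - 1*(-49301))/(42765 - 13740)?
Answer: 91651/29025 ≈ 3.1577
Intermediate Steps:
(42350 - 1*(-49301))/(42765 - 13740) = (42350 + 49301)/29025 = 91651*(1/29025) = 91651/29025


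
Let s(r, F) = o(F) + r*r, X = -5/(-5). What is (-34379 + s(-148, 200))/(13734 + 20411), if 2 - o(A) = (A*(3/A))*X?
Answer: -12476/34145 ≈ -0.36538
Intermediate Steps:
X = 1 (X = -5*(-1/5) = 1)
o(A) = -1 (o(A) = 2 - A*(3/A) = 2 - 3 = -1)
s(r, F) = -1 + r**2 (s(r, F) = -1 + r*r = -1 + r**2)
(-34379 + s(-148, 200))/(13734 + 20411) = (-34379 + (-1 + (-148)**2))/(13734 + 20411) = (-34379 + (-1 + 21904))/34145 = (-34379 + 21903)*(1/34145) = -12476*1/34145 = -12476/34145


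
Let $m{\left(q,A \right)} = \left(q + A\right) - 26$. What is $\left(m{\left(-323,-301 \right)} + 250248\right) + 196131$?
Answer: $445729$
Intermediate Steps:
$m{\left(q,A \right)} = -26 + A + q$ ($m{\left(q,A \right)} = \left(A + q\right) - 26 = -26 + A + q$)
$\left(m{\left(-323,-301 \right)} + 250248\right) + 196131 = \left(\left(-26 - 301 - 323\right) + 250248\right) + 196131 = \left(-650 + 250248\right) + 196131 = 249598 + 196131 = 445729$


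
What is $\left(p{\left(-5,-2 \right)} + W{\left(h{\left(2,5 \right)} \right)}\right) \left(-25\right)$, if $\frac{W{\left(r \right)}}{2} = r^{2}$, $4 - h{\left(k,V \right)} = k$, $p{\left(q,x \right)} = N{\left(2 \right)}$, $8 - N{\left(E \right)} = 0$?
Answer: $-400$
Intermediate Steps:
$N{\left(E \right)} = 8$ ($N{\left(E \right)} = 8 - 0 = 8 + 0 = 8$)
$p{\left(q,x \right)} = 8$
$h{\left(k,V \right)} = 4 - k$
$W{\left(r \right)} = 2 r^{2}$
$\left(p{\left(-5,-2 \right)} + W{\left(h{\left(2,5 \right)} \right)}\right) \left(-25\right) = \left(8 + 2 \left(4 - 2\right)^{2}\right) \left(-25\right) = \left(8 + 2 \cdot 2^{2}\right) \left(-25\right) = \left(8 + 2 \cdot 4\right) \left(-25\right) = \left(8 + 8\right) \left(-25\right) = 16 \left(-25\right) = -400$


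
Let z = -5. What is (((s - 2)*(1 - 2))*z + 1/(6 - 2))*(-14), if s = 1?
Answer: 133/2 ≈ 66.500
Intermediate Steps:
(((s - 2)*(1 - 2))*z + 1/(6 - 2))*(-14) = (((1 - 2)*(1 - 2))*(-5) + 1/(6 - 2))*(-14) = (-1*(-1)*(-5) + 1/4)*(-14) = (1*(-5) + 1/4)*(-14) = (-5 + 1/4)*(-14) = -19/4*(-14) = 133/2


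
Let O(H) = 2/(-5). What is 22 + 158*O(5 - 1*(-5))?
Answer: -206/5 ≈ -41.200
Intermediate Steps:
O(H) = -2/5 (O(H) = 2*(-1/5) = -2/5)
22 + 158*O(5 - 1*(-5)) = 22 + 158*(-2/5) = 22 - 316/5 = -206/5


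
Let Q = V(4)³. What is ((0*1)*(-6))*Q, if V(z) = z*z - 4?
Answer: 0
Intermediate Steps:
V(z) = -4 + z² (V(z) = z² - 4 = -4 + z²)
Q = 1728 (Q = (-4 + 4²)³ = (-4 + 16)³ = 12³ = 1728)
((0*1)*(-6))*Q = ((0*1)*(-6))*1728 = (0*(-6))*1728 = 0*1728 = 0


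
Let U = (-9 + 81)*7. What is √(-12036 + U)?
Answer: 62*I*√3 ≈ 107.39*I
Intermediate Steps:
U = 504 (U = 72*7 = 504)
√(-12036 + U) = √(-12036 + 504) = √(-11532) = 62*I*√3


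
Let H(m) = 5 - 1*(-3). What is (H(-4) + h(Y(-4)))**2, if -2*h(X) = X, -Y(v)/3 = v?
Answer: 4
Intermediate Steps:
H(m) = 8 (H(m) = 5 + 3 = 8)
Y(v) = -3*v
h(X) = -X/2
(H(-4) + h(Y(-4)))**2 = (8 - (-3)*(-4)/2)**2 = (8 - 1/2*12)**2 = (8 - 6)**2 = 2**2 = 4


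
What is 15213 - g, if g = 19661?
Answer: -4448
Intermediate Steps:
15213 - g = 15213 - 1*19661 = 15213 - 19661 = -4448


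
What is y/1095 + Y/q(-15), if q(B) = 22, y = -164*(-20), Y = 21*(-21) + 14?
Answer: -79081/4818 ≈ -16.414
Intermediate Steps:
Y = -427 (Y = -441 + 14 = -427)
y = 3280
y/1095 + Y/q(-15) = 3280/1095 - 427/22 = 3280*(1/1095) - 427*1/22 = 656/219 - 427/22 = -79081/4818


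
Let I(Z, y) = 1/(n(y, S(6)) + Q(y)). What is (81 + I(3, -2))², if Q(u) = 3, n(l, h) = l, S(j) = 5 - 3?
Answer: 6724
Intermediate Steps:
S(j) = 2
I(Z, y) = 1/(3 + y) (I(Z, y) = 1/(y + 3) = 1/(3 + y))
(81 + I(3, -2))² = (81 + 1/(3 - 2))² = (81 + 1/1)² = (81 + 1)² = 82² = 6724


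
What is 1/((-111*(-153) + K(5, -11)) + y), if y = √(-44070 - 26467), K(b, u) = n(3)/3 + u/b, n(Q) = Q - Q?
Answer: 424520/7210452641 - 25*I*√70537/7210452641 ≈ 5.8876e-5 - 9.2084e-7*I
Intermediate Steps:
n(Q) = 0
K(b, u) = u/b (K(b, u) = 0/3 + u/b = 0*(⅓) + u/b = 0 + u/b = u/b)
y = I*√70537 (y = √(-70537) = I*√70537 ≈ 265.59*I)
1/((-111*(-153) + K(5, -11)) + y) = 1/((-111*(-153) - 11/5) + I*√70537) = 1/((16983 - 11*⅕) + I*√70537) = 1/((16983 - 11/5) + I*√70537) = 1/(84904/5 + I*√70537)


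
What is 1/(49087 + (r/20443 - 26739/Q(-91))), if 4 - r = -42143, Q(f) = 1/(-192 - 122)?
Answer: 20443/172643896066 ≈ 1.1841e-7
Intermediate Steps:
Q(f) = -1/314 (Q(f) = 1/(-314) = -1/314)
r = 42147 (r = 4 - 1*(-42143) = 4 + 42143 = 42147)
1/(49087 + (r/20443 - 26739/Q(-91))) = 1/(49087 + (42147/20443 - 26739/(-1/314))) = 1/(49087 + (42147*(1/20443) - 26739*(-314))) = 1/(49087 + (42147/20443 + 8396046)) = 1/(49087 + 171640410525/20443) = 1/(172643896066/20443) = 20443/172643896066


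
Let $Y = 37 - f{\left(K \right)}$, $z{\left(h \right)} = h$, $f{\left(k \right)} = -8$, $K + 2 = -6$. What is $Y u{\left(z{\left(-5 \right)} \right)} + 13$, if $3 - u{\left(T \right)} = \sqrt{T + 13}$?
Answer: $148 - 90 \sqrt{2} \approx 20.721$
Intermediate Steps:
$K = -8$ ($K = -2 - 6 = -8$)
$u{\left(T \right)} = 3 - \sqrt{13 + T}$ ($u{\left(T \right)} = 3 - \sqrt{T + 13} = 3 - \sqrt{13 + T}$)
$Y = 45$ ($Y = 37 - -8 = 37 + 8 = 45$)
$Y u{\left(z{\left(-5 \right)} \right)} + 13 = 45 \left(3 - \sqrt{13 - 5}\right) + 13 = 45 \left(3 - \sqrt{8}\right) + 13 = 45 \left(3 - 2 \sqrt{2}\right) + 13 = \left(135 - 90 \sqrt{2}\right) + 13 = 148 - 90 \sqrt{2}$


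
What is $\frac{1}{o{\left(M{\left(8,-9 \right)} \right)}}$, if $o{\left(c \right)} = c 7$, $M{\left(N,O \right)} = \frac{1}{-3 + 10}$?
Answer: $1$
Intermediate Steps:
$M{\left(N,O \right)} = \frac{1}{7}$
$o{\left(c \right)} = 7 c$
$\frac{1}{o{\left(M{\left(8,-9 \right)} \right)}} = \frac{1}{7 \cdot \frac{1}{7}} = 1^{-1} = 1$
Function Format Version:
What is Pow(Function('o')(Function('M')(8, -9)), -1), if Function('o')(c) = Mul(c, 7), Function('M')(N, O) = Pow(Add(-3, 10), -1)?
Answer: 1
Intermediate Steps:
Function('M')(N, O) = Rational(1, 7) (Function('M')(N, O) = Pow(7, -1) = Rational(1, 7))
Function('o')(c) = Mul(7, c)
Pow(Function('o')(Function('M')(8, -9)), -1) = Pow(Mul(7, Rational(1, 7)), -1) = Pow(1, -1) = 1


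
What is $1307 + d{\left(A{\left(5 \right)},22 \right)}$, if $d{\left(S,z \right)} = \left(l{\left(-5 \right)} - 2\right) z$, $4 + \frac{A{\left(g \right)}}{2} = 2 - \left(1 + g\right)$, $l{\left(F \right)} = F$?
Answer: $1153$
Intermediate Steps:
$A{\left(g \right)} = -6 - 2 g$ ($A{\left(g \right)} = -8 + 2 \left(2 - \left(1 + g\right)\right) = -8 + 2 \left(1 - g\right) = -8 - \left(-2 + 2 g\right) = -6 - 2 g$)
$d{\left(S,z \right)} = - 7 z$ ($d{\left(S,z \right)} = \left(-5 - 2\right) z = - 7 z$)
$1307 + d{\left(A{\left(5 \right)},22 \right)} = 1307 - 154 = 1153$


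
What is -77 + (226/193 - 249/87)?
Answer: -440434/5597 ≈ -78.691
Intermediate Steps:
-77 + (226/193 - 249/87) = -77 + (226*(1/193) - 249*1/87) = -77 + (226/193 - 83/29) = -77 - 9465/5597 = -440434/5597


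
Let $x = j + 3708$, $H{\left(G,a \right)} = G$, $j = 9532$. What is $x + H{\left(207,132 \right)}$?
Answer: $13447$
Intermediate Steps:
$x = 13240$ ($x = 9532 + 3708 = 13240$)
$x + H{\left(207,132 \right)} = 13240 + 207 = 13447$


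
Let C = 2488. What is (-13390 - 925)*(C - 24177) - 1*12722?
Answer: 310465313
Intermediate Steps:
(-13390 - 925)*(C - 24177) - 1*12722 = (-13390 - 925)*(2488 - 24177) - 1*12722 = -14315*(-21689) - 12722 = 310478035 - 12722 = 310465313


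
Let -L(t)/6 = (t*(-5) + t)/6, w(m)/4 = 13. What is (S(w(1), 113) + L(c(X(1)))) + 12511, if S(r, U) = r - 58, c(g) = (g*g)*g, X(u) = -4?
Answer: 12249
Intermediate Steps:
w(m) = 52 (w(m) = 4*13 = 52)
c(g) = g³ (c(g) = g²*g = g³)
S(r, U) = -58 + r
L(t) = 4*t (L(t) = -6*(t*(-5) + t)/6 = -6*(-5*t + t)/6 = -6*(-4*t)/6 = -(-4)*t = 4*t)
(S(w(1), 113) + L(c(X(1)))) + 12511 = ((-58 + 52) + 4*(-4)³) + 12511 = (-6 + 4*(-64)) + 12511 = (-6 - 256) + 12511 = -262 + 12511 = 12249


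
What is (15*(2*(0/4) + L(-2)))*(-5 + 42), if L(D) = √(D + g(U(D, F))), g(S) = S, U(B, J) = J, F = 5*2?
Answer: 1110*√2 ≈ 1569.8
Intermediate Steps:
F = 10
L(D) = √(10 + D) (L(D) = √(D + 10) = √(10 + D))
(15*(2*(0/4) + L(-2)))*(-5 + 42) = (15*(2*(0/4) + √(10 - 2)))*(-5 + 42) = (15*(2*(0*(¼)) + √8))*37 = (15*(2*0 + 2*√2))*37 = (15*(0 + 2*√2))*37 = (15*(2*√2))*37 = (30*√2)*37 = 1110*√2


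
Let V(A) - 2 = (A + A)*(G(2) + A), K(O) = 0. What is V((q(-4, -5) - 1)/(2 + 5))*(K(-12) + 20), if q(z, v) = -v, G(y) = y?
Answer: 4840/49 ≈ 98.776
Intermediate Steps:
V(A) = 2 + 2*A*(2 + A) (V(A) = 2 + (A + A)*(2 + A) = 2 + (2*A)*(2 + A) = 2 + 2*A*(2 + A))
V((q(-4, -5) - 1)/(2 + 5))*(K(-12) + 20) = (2 + 2*((-1*(-5) - 1)/(2 + 5))² + 4*((-1*(-5) - 1)/(2 + 5)))*(0 + 20) = (2 + 2*((5 - 1)/7)² + 4*((5 - 1)/7))*20 = (2 + 2*(4*(⅐))² + 4*(4*(⅐)))*20 = (2 + 2*(4/7)² + 4*(4/7))*20 = (2 + 2*(16/49) + 16/7)*20 = (2 + 32/49 + 16/7)*20 = (242/49)*20 = 4840/49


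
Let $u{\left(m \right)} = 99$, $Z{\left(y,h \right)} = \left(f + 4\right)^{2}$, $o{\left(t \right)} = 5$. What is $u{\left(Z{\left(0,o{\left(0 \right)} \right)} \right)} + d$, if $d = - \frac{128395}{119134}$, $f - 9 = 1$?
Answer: $\frac{11665871}{119134} \approx 97.922$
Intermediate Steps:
$f = 10$ ($f = 9 + 1 = 10$)
$Z{\left(y,h \right)} = 196$ ($Z{\left(y,h \right)} = \left(10 + 4\right)^{2} = 14^{2} = 196$)
$d = - \frac{128395}{119134}$ ($d = \left(-128395\right) \frac{1}{119134} = - \frac{128395}{119134} \approx -1.0777$)
$u{\left(Z{\left(0,o{\left(0 \right)} \right)} \right)} + d = 99 - \frac{128395}{119134} = \frac{11665871}{119134}$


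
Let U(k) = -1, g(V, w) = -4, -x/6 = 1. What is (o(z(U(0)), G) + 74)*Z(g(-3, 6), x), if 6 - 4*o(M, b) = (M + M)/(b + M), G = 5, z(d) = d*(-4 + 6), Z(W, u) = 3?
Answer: 455/2 ≈ 227.50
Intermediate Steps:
x = -6 (x = -6*1 = -6)
z(d) = 2*d (z(d) = d*2 = 2*d)
o(M, b) = 3/2 - M/(2*(M + b)) (o(M, b) = 3/2 - (M + M)/(4*(b + M)) = 3/2 - 2*M/(4*(M + b)) = 3/2 - M/(2*(M + b)))
(o(z(U(0)), G) + 74)*Z(g(-3, 6), x) = ((2*(-1) + (3/2)*5)/(2*(-1) + 5) + 74)*3 = ((-2 + 15/2)/(-2 + 5) + 74)*3 = ((11/2)/3 + 74)*3 = ((⅓)*(11/2) + 74)*3 = (11/6 + 74)*3 = (455/6)*3 = 455/2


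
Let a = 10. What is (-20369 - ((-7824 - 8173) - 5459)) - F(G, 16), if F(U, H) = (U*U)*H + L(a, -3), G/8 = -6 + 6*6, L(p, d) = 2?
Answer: -920515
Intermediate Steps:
G = 240 (G = 8*(-6 + 6*6) = 8*(-6 + 36) = 8*30 = 240)
F(U, H) = 2 + H*U**2 (F(U, H) = (U*U)*H + 2 = U**2*H + 2 = H*U**2 + 2 = 2 + H*U**2)
(-20369 - ((-7824 - 8173) - 5459)) - F(G, 16) = (-20369 - ((-7824 - 8173) - 5459)) - (2 + 16*240**2) = (-20369 - (-15997 - 5459)) - (2 + 16*57600) = (-20369 - 1*(-21456)) - (2 + 921600) = (-20369 + 21456) - 1*921602 = 1087 - 921602 = -920515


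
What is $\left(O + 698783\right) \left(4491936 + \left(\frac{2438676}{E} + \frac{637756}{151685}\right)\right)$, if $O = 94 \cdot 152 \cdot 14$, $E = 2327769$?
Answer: $\frac{31679212827933675836448}{7846392017} \approx 4.0374 \cdot 10^{12}$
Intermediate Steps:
$O = 200032$ ($O = 14288 \cdot 14 = 200032$)
$\left(O + 698783\right) \left(4491936 + \left(\frac{2438676}{E} + \frac{637756}{151685}\right)\right) = \left(200032 + 698783\right) \left(4491936 + \left(\frac{2438676}{2327769} + \frac{637756}{151685}\right)\right) = 898815 \left(4491936 + \left(2438676 \cdot \frac{1}{2327769} + 637756 \cdot \frac{1}{151685}\right)\right) = 898815 \left(4491936 + \left(\frac{270964}{258641} + \frac{637756}{151685}\right)\right) = 898815 \left(4491936 + \frac{206051023936}{39231960085}\right) = 898815 \cdot \frac{176227659907398496}{39231960085} = \frac{31679212827933675836448}{7846392017}$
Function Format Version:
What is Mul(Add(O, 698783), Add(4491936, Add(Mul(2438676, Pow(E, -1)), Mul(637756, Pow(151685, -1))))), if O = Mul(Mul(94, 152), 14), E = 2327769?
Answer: Rational(31679212827933675836448, 7846392017) ≈ 4.0374e+12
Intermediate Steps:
O = 200032 (O = Mul(14288, 14) = 200032)
Mul(Add(O, 698783), Add(4491936, Add(Mul(2438676, Pow(E, -1)), Mul(637756, Pow(151685, -1))))) = Mul(Add(200032, 698783), Add(4491936, Add(Mul(2438676, Pow(2327769, -1)), Mul(637756, Pow(151685, -1))))) = Mul(898815, Add(4491936, Add(Mul(2438676, Rational(1, 2327769)), Mul(637756, Rational(1, 151685))))) = Mul(898815, Add(4491936, Add(Rational(270964, 258641), Rational(637756, 151685)))) = Mul(898815, Add(4491936, Rational(206051023936, 39231960085))) = Mul(898815, Rational(176227659907398496, 39231960085)) = Rational(31679212827933675836448, 7846392017)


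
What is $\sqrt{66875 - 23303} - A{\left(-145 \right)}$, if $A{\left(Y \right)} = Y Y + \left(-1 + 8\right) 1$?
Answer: $-21032 + 2 \sqrt{10893} \approx -20823.0$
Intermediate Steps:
$A{\left(Y \right)} = 7 + Y^{2}$ ($A{\left(Y \right)} = Y^{2} + 7 \cdot 1 = Y^{2} + 7 = 7 + Y^{2}$)
$\sqrt{66875 - 23303} - A{\left(-145 \right)} = \sqrt{66875 - 23303} - \left(7 + \left(-145\right)^{2}\right) = \sqrt{66875 - 23303} - \left(7 + 21025\right) = \sqrt{66875 - 23303} - 21032 = \sqrt{43572} - 21032 = 2 \sqrt{10893} - 21032 = -21032 + 2 \sqrt{10893}$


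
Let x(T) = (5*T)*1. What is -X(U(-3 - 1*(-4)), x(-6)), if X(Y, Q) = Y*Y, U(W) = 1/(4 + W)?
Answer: -1/25 ≈ -0.040000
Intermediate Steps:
x(T) = 5*T
X(Y, Q) = Y²
-X(U(-3 - 1*(-4)), x(-6)) = -(1/(4 + (-3 - 1*(-4))))² = -(1/(4 + (-3 + 4)))² = -(1/(4 + 1))² = -(1/5)² = -(⅕)² = -1*1/25 = -1/25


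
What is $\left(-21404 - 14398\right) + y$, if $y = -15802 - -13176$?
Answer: $-38428$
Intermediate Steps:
$y = -2626$ ($y = -15802 + 13176 = -2626$)
$\left(-21404 - 14398\right) + y = \left(-21404 - 14398\right) - 2626 = -35802 - 2626 = -38428$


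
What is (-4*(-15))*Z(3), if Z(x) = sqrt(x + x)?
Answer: 60*sqrt(6) ≈ 146.97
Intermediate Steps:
Z(x) = sqrt(2)*sqrt(x) (Z(x) = sqrt(2*x) = sqrt(2)*sqrt(x))
(-4*(-15))*Z(3) = (-4*(-15))*(sqrt(2)*sqrt(3)) = 60*sqrt(6)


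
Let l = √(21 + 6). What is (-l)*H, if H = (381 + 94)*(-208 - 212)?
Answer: 598500*√3 ≈ 1.0366e+6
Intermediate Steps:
H = -199500 (H = 475*(-420) = -199500)
l = 3*√3 (l = √27 = 3*√3 ≈ 5.1962)
(-l)*H = -3*√3*(-199500) = 598500*√3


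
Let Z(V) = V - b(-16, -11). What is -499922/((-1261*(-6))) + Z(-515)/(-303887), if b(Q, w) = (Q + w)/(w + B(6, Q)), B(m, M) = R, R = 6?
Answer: -379789648669/5748022605 ≈ -66.073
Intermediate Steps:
B(m, M) = 6
b(Q, w) = (Q + w)/(6 + w) (b(Q, w) = (Q + w)/(w + 6) = (Q + w)/(6 + w))
Z(V) = -27/5 + V (Z(V) = V - (-16 - 11)/(6 - 11) = V - (-27)/(-5) = V - (-1)*(-27)/5 = V - 1*27/5 = V - 27/5 = -27/5 + V)
-499922/((-1261*(-6))) + Z(-515)/(-303887) = -499922/((-1261*(-6))) + (-27/5 - 515)/(-303887) = -499922/7566 - 2602/5*(-1/303887) = -499922*1/7566 + 2602/1519435 = -249961/3783 + 2602/1519435 = -379789648669/5748022605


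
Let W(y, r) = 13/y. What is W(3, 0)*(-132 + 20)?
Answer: -1456/3 ≈ -485.33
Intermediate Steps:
W(3, 0)*(-132 + 20) = (13/3)*(-132 + 20) = (13*(⅓))*(-112) = (13/3)*(-112) = -1456/3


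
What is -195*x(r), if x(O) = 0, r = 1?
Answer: 0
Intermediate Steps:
-195*x(r) = -195*0 = 0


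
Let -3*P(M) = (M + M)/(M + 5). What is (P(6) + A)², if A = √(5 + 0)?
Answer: 621/121 - 8*√5/11 ≈ 3.5060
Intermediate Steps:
P(M) = -2*M/(3*(5 + M)) (P(M) = -(M + M)/(3*(M + 5)) = -2*M/(3*(5 + M)))
A = √5 ≈ 2.2361
(P(6) + A)² = (-2*6/(15 + 3*6) + √5)² = (-2*6/(15 + 18) + √5)² = (-2*6/33 + √5)² = (-2*6*1/33 + √5)² = (-4/11 + √5)²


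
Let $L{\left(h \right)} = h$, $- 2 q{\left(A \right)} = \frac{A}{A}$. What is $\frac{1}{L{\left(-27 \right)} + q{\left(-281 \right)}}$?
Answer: $- \frac{2}{55} \approx -0.036364$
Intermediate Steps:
$q{\left(A \right)} = - \frac{1}{2}$ ($q{\left(A \right)} = - \frac{A \frac{1}{A}}{2} = \left(- \frac{1}{2}\right) 1 = - \frac{1}{2}$)
$\frac{1}{L{\left(-27 \right)} + q{\left(-281 \right)}} = \frac{1}{-27 - \frac{1}{2}} = \frac{1}{- \frac{55}{2}} = - \frac{2}{55}$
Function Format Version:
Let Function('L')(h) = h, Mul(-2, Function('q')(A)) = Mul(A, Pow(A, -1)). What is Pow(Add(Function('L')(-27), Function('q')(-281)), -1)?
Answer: Rational(-2, 55) ≈ -0.036364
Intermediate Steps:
Function('q')(A) = Rational(-1, 2) (Function('q')(A) = Mul(Rational(-1, 2), Mul(A, Pow(A, -1))) = Mul(Rational(-1, 2), 1) = Rational(-1, 2))
Pow(Add(Function('L')(-27), Function('q')(-281)), -1) = Pow(Add(-27, Rational(-1, 2)), -1) = Pow(Rational(-55, 2), -1) = Rational(-2, 55)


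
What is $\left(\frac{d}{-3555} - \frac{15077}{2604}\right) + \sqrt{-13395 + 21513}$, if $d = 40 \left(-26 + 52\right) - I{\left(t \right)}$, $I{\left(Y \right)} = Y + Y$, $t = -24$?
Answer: $- \frac{18810629}{3085740} + 3 \sqrt{902} \approx 84.004$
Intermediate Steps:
$I{\left(Y \right)} = 2 Y$
$d = 1088$ ($d = 40 \left(-26 + 52\right) - 2 \left(-24\right) = 40 \cdot 26 - -48 = 1040 + 48 = 1088$)
$\left(\frac{d}{-3555} - \frac{15077}{2604}\right) + \sqrt{-13395 + 21513} = \left(\frac{1088}{-3555} - \frac{15077}{2604}\right) + \sqrt{-13395 + 21513} = \left(1088 \left(- \frac{1}{3555}\right) - \frac{15077}{2604}\right) + \sqrt{8118} = \left(- \frac{1088}{3555} - \frac{15077}{2604}\right) + 3 \sqrt{902} = - \frac{18810629}{3085740} + 3 \sqrt{902}$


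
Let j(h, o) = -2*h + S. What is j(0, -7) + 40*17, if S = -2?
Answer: 678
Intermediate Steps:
j(h, o) = -2 - 2*h (j(h, o) = -2*h - 2 = -2 - 2*h)
j(0, -7) + 40*17 = (-2 - 2*0) + 40*17 = (-2 + 0) + 680 = -2 + 680 = 678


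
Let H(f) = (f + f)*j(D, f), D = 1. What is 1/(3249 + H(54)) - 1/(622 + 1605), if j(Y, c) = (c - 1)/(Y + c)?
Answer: -61934/410701113 ≈ -0.00015080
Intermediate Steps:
j(Y, c) = (-1 + c)/(Y + c)
H(f) = 2*f*(-1 + f)/(1 + f) (H(f) = (f + f)*((-1 + f)/(1 + f)) = (2*f)*((-1 + f)/(1 + f)) = 2*f*(-1 + f)/(1 + f))
1/(3249 + H(54)) - 1/(622 + 1605) = 1/(3249 + 2*54*(-1 + 54)/(1 + 54)) - 1/(622 + 1605) = 1/(3249 + 2*54*53/55) - 1/2227 = 1/(3249 + 2*54*(1/55)*53) - 1*1/2227 = 1/(3249 + 5724/55) - 1/2227 = 1/(184419/55) - 1/2227 = 55/184419 - 1/2227 = -61934/410701113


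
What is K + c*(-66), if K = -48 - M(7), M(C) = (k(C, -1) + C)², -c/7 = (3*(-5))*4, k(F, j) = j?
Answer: -27804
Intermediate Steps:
c = 420 (c = -7*3*(-5)*4 = -(-105)*4 = -7*(-60) = 420)
M(C) = (-1 + C)²
K = -84 (K = -48 - (-1 + 7)² = -48 - 1*6² = -48 - 1*36 = -48 - 36 = -84)
K + c*(-66) = -84 + 420*(-66) = -84 - 27720 = -27804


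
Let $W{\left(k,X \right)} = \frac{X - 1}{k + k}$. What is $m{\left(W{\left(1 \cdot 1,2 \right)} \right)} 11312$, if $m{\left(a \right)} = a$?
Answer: $5656$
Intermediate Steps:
$W{\left(k,X \right)} = \frac{-1 + X}{2 k}$
$m{\left(W{\left(1 \cdot 1,2 \right)} \right)} 11312 = \frac{-1 + 2}{2 \cdot 1 \cdot 1} \cdot 11312 = \frac{1}{2} \cdot 1^{-1} \cdot 1 \cdot 11312 = \frac{1}{2} \cdot 1 \cdot 1 \cdot 11312 = \frac{1}{2} \cdot 11312 = 5656$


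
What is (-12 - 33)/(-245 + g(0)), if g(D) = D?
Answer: 9/49 ≈ 0.18367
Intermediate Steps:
(-12 - 33)/(-245 + g(0)) = (-12 - 33)/(-245 + 0) = -45/(-245) = -45*(-1/245) = 9/49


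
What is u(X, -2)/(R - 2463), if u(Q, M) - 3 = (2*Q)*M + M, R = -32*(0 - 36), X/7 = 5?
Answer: 139/1311 ≈ 0.10603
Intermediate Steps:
X = 35 (X = 7*5 = 35)
R = 1152 (R = -32*(-36) = 1152)
u(Q, M) = 3 + M + 2*M*Q (u(Q, M) = 3 + ((2*Q)*M + M) = 3 + (2*M*Q + M) = 3 + (M + 2*M*Q) = 3 + M + 2*M*Q)
u(X, -2)/(R - 2463) = (3 - 2 + 2*(-2)*35)/(1152 - 2463) = (3 - 2 - 140)/(-1311) = -139*(-1/1311) = 139/1311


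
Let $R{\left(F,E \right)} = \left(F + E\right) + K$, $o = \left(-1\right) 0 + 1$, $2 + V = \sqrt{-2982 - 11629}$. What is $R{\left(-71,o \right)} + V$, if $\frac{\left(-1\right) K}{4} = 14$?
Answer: $-128 + i \sqrt{14611} \approx -128.0 + 120.88 i$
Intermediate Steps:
$V = -2 + i \sqrt{14611}$ ($V = -2 + \sqrt{-2982 - 11629} = -2 + \sqrt{-14611} = -2 + i \sqrt{14611} \approx -2.0 + 120.88 i$)
$o = 1$ ($o = 0 + 1 = 1$)
$K = -56$ ($K = \left(-4\right) 14 = -56$)
$R{\left(F,E \right)} = -56 + E + F$ ($R{\left(F,E \right)} = \left(F + E\right) - 56 = \left(E + F\right) - 56 = -56 + E + F$)
$R{\left(-71,o \right)} + V = \left(-56 + 1 - 71\right) - \left(2 - i \sqrt{14611}\right) = -126 - \left(2 - i \sqrt{14611}\right) = -128 + i \sqrt{14611}$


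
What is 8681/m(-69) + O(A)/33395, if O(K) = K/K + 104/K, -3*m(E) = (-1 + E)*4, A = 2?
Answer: 34788833/374024 ≈ 93.012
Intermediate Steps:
m(E) = 4/3 - 4*E/3 (m(E) = -(-1 + E)*4/3 = -(-4 + 4*E)/3 = 4/3 - 4*E/3)
O(K) = 1 + 104/K
8681/m(-69) + O(A)/33395 = 8681/(4/3 - 4/3*(-69)) + ((104 + 2)/2)/33395 = 8681/(4/3 + 92) + ((1/2)*106)*(1/33395) = 8681/(280/3) + 53*(1/33395) = 8681*(3/280) + 53/33395 = 26043/280 + 53/33395 = 34788833/374024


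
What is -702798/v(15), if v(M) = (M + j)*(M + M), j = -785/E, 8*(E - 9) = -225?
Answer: -17921349/42875 ≈ -417.99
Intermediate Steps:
E = -153/8 (E = 9 + (⅛)*(-225) = 9 - 225/8 = -153/8 ≈ -19.125)
j = 6280/153 (j = -785/(-153/8) = -785*(-8/153) = 6280/153 ≈ 41.046)
v(M) = 2*M*(6280/153 + M) (v(M) = (M + 6280/153)*(M + M) = (6280/153 + M)*(2*M) = 2*M*(6280/153 + M))
-702798/v(15) = -702798*51/(10*(6280 + 153*15)) = -702798*51/(10*(6280 + 2295)) = -702798/((2/153)*15*8575) = -702798/85750/51 = -702798*51/85750 = -17921349/42875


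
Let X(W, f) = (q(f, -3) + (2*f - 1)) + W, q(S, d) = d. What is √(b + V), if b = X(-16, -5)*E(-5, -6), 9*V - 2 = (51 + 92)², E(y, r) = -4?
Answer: √21531/3 ≈ 48.911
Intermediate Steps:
V = 6817/3 (V = 2/9 + (51 + 92)²/9 = 2/9 + (⅑)*143² = 2/9 + (⅑)*20449 = 2/9 + 20449/9 = 6817/3 ≈ 2272.3)
X(W, f) = -4 + W + 2*f (X(W, f) = (-3 + (2*f - 1)) + W = (-3 + (-1 + 2*f)) + W = (-4 + 2*f) + W = -4 + W + 2*f)
b = 120 (b = (-4 - 16 + 2*(-5))*(-4) = (-4 - 16 - 10)*(-4) = -30*(-4) = 120)
√(b + V) = √(120 + 6817/3) = √(7177/3) = √21531/3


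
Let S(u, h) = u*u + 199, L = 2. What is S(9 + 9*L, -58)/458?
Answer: 464/229 ≈ 2.0262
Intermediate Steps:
S(u, h) = 199 + u**2 (S(u, h) = u**2 + 199 = 199 + u**2)
S(9 + 9*L, -58)/458 = (199 + (9 + 9*2)**2)/458 = (199 + (9 + 18)**2)*(1/458) = (199 + 27**2)*(1/458) = (199 + 729)*(1/458) = 928*(1/458) = 464/229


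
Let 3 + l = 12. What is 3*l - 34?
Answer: -7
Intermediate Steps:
l = 9 (l = -3 + 12 = 9)
3*l - 34 = 3*9 - 34 = 27 - 34 = -7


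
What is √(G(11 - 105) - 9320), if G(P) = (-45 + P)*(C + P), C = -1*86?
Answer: 10*√157 ≈ 125.30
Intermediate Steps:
C = -86
G(P) = (-86 + P)*(-45 + P) (G(P) = (-45 + P)*(-86 + P) = (-86 + P)*(-45 + P))
√(G(11 - 105) - 9320) = √((3870 + (11 - 105)² - 131*(11 - 105)) - 9320) = √((3870 + (-94)² - 131*(-94)) - 9320) = √((3870 + 8836 + 12314) - 9320) = √(25020 - 9320) = √15700 = 10*√157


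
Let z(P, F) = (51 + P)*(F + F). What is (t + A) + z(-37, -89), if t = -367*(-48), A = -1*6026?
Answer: 9098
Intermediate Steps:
z(P, F) = 2*F*(51 + P) (z(P, F) = (51 + P)*(2*F) = 2*F*(51 + P))
A = -6026
t = 17616
(t + A) + z(-37, -89) = (17616 - 6026) + 2*(-89)*(51 - 37) = 11590 + 2*(-89)*14 = 11590 - 2492 = 9098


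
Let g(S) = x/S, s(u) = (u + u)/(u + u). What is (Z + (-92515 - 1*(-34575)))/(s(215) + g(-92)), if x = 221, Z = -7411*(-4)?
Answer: 867744/43 ≈ 20180.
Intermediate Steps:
Z = 29644
s(u) = 1 (s(u) = (2*u)/((2*u)) = (2*u)*(1/(2*u)) = 1)
g(S) = 221/S
(Z + (-92515 - 1*(-34575)))/(s(215) + g(-92)) = (29644 + (-92515 - 1*(-34575)))/(1 + 221/(-92)) = (29644 + (-92515 + 34575))/(1 + 221*(-1/92)) = (29644 - 57940)/(1 - 221/92) = -28296/(-129/92) = -28296*(-92/129) = 867744/43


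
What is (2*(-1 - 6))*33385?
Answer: -467390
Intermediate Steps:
(2*(-1 - 6))*33385 = (2*(-7))*33385 = -14*33385 = -467390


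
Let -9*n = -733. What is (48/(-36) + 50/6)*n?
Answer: 5131/9 ≈ 570.11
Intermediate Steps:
n = 733/9 (n = -⅑*(-733) = 733/9 ≈ 81.444)
(48/(-36) + 50/6)*n = (48/(-36) + 50/6)*(733/9) = (48*(-1/36) + 50*(⅙))*(733/9) = (-4/3 + 25/3)*(733/9) = 7*(733/9) = 5131/9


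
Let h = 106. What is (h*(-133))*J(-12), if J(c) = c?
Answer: 169176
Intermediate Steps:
(h*(-133))*J(-12) = (106*(-133))*(-12) = -14098*(-12) = 169176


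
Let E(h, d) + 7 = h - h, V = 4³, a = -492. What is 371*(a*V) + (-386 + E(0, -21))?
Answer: -11682441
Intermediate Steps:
V = 64
E(h, d) = -7 (E(h, d) = -7 + (h - h) = -7 + 0 = -7)
371*(a*V) + (-386 + E(0, -21)) = 371*(-492*64) + (-386 - 7) = 371*(-31488) - 393 = -11682048 - 393 = -11682441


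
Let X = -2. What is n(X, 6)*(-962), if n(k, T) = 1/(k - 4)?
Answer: 481/3 ≈ 160.33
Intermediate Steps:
n(k, T) = 1/(-4 + k)
n(X, 6)*(-962) = -962/(-4 - 2) = -962/(-6) = -⅙*(-962) = 481/3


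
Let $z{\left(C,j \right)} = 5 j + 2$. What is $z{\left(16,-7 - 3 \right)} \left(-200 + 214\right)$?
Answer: $-672$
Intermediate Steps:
$z{\left(C,j \right)} = 2 + 5 j$
$z{\left(16,-7 - 3 \right)} \left(-200 + 214\right) = \left(2 + 5 \left(-7 - 3\right)\right) \left(-200 + 214\right) = \left(2 + 5 \left(-7 - 3\right)\right) 14 = \left(2 + 5 \left(-10\right)\right) 14 = \left(2 - 50\right) 14 = \left(-48\right) 14 = -672$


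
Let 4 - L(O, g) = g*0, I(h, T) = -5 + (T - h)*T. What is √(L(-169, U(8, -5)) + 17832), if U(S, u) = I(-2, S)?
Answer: 14*√91 ≈ 133.55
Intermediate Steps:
I(h, T) = -5 + T*(T - h)
U(S, u) = -5 + S² + 2*S (U(S, u) = -5 + S² - 1*S*(-2) = -5 + S² + 2*S)
L(O, g) = 4 (L(O, g) = 4 - g*0 = 4 - 1*0 = 4 + 0 = 4)
√(L(-169, U(8, -5)) + 17832) = √(4 + 17832) = √17836 = 14*√91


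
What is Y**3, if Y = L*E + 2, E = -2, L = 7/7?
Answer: 0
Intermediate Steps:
L = 1 (L = 7*(1/7) = 1)
Y = 0 (Y = 1*(-2) + 2 = -2 + 2 = 0)
Y**3 = 0**3 = 0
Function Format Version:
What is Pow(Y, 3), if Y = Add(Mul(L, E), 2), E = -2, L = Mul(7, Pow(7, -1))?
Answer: 0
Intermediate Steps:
L = 1 (L = Mul(7, Rational(1, 7)) = 1)
Y = 0 (Y = Add(Mul(1, -2), 2) = Add(-2, 2) = 0)
Pow(Y, 3) = Pow(0, 3) = 0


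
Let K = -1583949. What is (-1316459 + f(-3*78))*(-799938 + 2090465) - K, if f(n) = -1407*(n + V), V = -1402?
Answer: 1271677856060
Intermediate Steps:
f(n) = 1972614 - 1407*n (f(n) = -1407*(n - 1402) = -1407*(-1402 + n) = 1972614 - 1407*n)
(-1316459 + f(-3*78))*(-799938 + 2090465) - K = (-1316459 + (1972614 - (-4221)*78))*(-799938 + 2090465) - 1*(-1583949) = (-1316459 + (1972614 - 1407*(-234)))*1290527 + 1583949 = (-1316459 + (1972614 + 329238))*1290527 + 1583949 = (-1316459 + 2301852)*1290527 + 1583949 = 985393*1290527 + 1583949 = 1271676272111 + 1583949 = 1271677856060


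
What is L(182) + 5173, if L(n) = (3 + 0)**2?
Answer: 5182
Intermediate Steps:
L(n) = 9 (L(n) = 3**2 = 9)
L(182) + 5173 = 9 + 5173 = 5182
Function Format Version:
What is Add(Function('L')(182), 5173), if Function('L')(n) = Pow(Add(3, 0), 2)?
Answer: 5182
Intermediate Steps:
Function('L')(n) = 9 (Function('L')(n) = Pow(3, 2) = 9)
Add(Function('L')(182), 5173) = Add(9, 5173) = 5182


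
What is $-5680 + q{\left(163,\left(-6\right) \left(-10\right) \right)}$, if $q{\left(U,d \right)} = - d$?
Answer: $-5740$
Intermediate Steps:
$-5680 + q{\left(163,\left(-6\right) \left(-10\right) \right)} = -5680 - \left(-6\right) \left(-10\right) = -5680 - 60 = -5740$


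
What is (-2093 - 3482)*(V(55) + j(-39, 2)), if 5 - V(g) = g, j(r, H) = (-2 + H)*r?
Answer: 278750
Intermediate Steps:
j(r, H) = r*(-2 + H)
V(g) = 5 - g
(-2093 - 3482)*(V(55) + j(-39, 2)) = (-2093 - 3482)*((5 - 1*55) - 39*(-2 + 2)) = -5575*((5 - 55) - 39*0) = -5575*(-50 + 0) = -5575*(-50) = 278750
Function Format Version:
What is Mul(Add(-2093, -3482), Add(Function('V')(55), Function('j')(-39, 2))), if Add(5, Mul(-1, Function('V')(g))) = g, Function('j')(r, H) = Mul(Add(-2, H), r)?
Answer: 278750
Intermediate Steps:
Function('j')(r, H) = Mul(r, Add(-2, H))
Function('V')(g) = Add(5, Mul(-1, g))
Mul(Add(-2093, -3482), Add(Function('V')(55), Function('j')(-39, 2))) = Mul(Add(-2093, -3482), Add(Add(5, Mul(-1, 55)), Mul(-39, Add(-2, 2)))) = Mul(-5575, Add(Add(5, -55), Mul(-39, 0))) = Mul(-5575, Add(-50, 0)) = Mul(-5575, -50) = 278750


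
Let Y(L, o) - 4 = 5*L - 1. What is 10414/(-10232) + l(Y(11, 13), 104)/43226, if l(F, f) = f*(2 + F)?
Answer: -96576971/110572108 ≈ -0.87343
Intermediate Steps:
Y(L, o) = 3 + 5*L (Y(L, o) = 4 + (5*L - 1) = 4 + (-1 + 5*L) = 3 + 5*L)
10414/(-10232) + l(Y(11, 13), 104)/43226 = 10414/(-10232) + (104*(2 + (3 + 5*11)))/43226 = 10414*(-1/10232) + (104*(2 + (3 + 55)))*(1/43226) = -5207/5116 + (104*(2 + 58))*(1/43226) = -5207/5116 + (104*60)*(1/43226) = -5207/5116 + 6240*(1/43226) = -5207/5116 + 3120/21613 = -96576971/110572108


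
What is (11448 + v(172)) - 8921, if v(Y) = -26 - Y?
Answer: 2329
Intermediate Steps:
(11448 + v(172)) - 8921 = (11448 + (-26 - 1*172)) - 8921 = (11448 + (-26 - 172)) - 8921 = (11448 - 198) - 8921 = 11250 - 8921 = 2329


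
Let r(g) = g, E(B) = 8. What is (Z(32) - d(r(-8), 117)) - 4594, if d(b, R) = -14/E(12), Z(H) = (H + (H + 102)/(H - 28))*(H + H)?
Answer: -1601/4 ≈ -400.25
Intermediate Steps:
Z(H) = 2*H*(H + (102 + H)/(-28 + H)) (Z(H) = (H + (102 + H)/(-28 + H))*(2*H) = 2*H*(H + (102 + H)/(-28 + H)))
d(b, R) = -7/4 (d(b, R) = -14/8 = -14*⅛ = -7/4)
(Z(32) - d(r(-8), 117)) - 4594 = (2*32*(102 + 32² - 27*32)/(-28 + 32) - 1*(-7/4)) - 4594 = (2*32*(102 + 1024 - 864)/4 + 7/4) - 4594 = (2*32*(¼)*262 + 7/4) - 4594 = (4192 + 7/4) - 4594 = 16775/4 - 4594 = -1601/4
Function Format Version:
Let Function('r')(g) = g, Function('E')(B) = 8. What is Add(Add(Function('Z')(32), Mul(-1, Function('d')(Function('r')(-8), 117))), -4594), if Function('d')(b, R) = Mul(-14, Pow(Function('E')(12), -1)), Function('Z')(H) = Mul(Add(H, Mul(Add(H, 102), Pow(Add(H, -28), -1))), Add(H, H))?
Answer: Rational(-1601, 4) ≈ -400.25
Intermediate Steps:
Function('Z')(H) = Mul(2, H, Add(H, Mul(Pow(Add(-28, H), -1), Add(102, H)))) (Function('Z')(H) = Mul(Add(H, Mul(Add(102, H), Pow(Add(-28, H), -1))), Mul(2, H)) = Mul(Add(H, Mul(Pow(Add(-28, H), -1), Add(102, H))), Mul(2, H)) = Mul(2, H, Add(H, Mul(Pow(Add(-28, H), -1), Add(102, H)))))
Function('d')(b, R) = Rational(-7, 4) (Function('d')(b, R) = Mul(-14, Pow(8, -1)) = Mul(-14, Rational(1, 8)) = Rational(-7, 4))
Add(Add(Function('Z')(32), Mul(-1, Function('d')(Function('r')(-8), 117))), -4594) = Add(Add(Mul(2, 32, Pow(Add(-28, 32), -1), Add(102, Pow(32, 2), Mul(-27, 32))), Mul(-1, Rational(-7, 4))), -4594) = Add(Add(Mul(2, 32, Pow(4, -1), Add(102, 1024, -864)), Rational(7, 4)), -4594) = Add(Add(Mul(2, 32, Rational(1, 4), 262), Rational(7, 4)), -4594) = Add(Add(4192, Rational(7, 4)), -4594) = Add(Rational(16775, 4), -4594) = Rational(-1601, 4)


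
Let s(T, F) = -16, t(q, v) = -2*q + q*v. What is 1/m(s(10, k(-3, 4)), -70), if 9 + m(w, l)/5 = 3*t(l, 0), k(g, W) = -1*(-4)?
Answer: 1/2055 ≈ 0.00048662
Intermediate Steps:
k(g, W) = 4
m(w, l) = -45 - 30*l (m(w, l) = -45 + 5*(3*(l*(-2 + 0))) = -45 + 5*(3*(l*(-2))) = -45 + 5*(3*(-2*l)) = -45 + 5*(-6*l) = -45 - 30*l)
1/m(s(10, k(-3, 4)), -70) = 1/(-45 - 30*(-70)) = 1/(-45 + 2100) = 1/2055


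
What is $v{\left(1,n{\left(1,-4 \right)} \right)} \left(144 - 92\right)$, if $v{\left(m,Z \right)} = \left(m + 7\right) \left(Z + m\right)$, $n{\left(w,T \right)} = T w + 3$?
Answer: $0$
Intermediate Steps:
$n{\left(w,T \right)} = 3 + T w$
$v{\left(m,Z \right)} = \left(7 + m\right) \left(Z + m\right)$
$v{\left(1,n{\left(1,-4 \right)} \right)} \left(144 - 92\right) = \left(1^{2} + 7 \left(3 - 4\right) + 7 \cdot 1 + \left(3 - 4\right) 1\right) \left(144 - 92\right) = \left(1 + 7 \left(3 - 4\right) + 7 + \left(3 - 4\right) 1\right) 52 = \left(1 + 7 \left(-1\right) + 7 - 1\right) 52 = \left(1 - 7 + 7 - 1\right) 52 = 0 \cdot 52 = 0$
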